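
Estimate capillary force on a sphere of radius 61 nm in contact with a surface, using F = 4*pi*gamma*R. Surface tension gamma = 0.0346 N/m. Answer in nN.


Convert radius: R = 61 nm = 6.1e-08 m
F = 4 * pi * gamma * R
F = 4 * pi * 0.0346 * 6.1e-08
F = 2.65226e-08 N = 26.5226 nN

26.5226


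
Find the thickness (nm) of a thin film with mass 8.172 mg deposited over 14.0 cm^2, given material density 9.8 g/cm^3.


Convert: m = 8.172 mg = 8.1720e-06 kg, A = 14.0 cm^2 = 1.4000e-03 m^2, rho = 9.8 g/cm^3 = 9800 kg/m^3
t = m / (A * rho)
t = 8.1720e-06 / (1.4000e-03 * 9800)
t = 5.9563e-07 m = 595.6 nm

595.6


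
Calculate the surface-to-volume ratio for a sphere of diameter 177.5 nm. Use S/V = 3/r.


Radius r = 177.5/2 = 88.75 nm
S/V = 3 / r = 3 / 88.75
S/V = 0.0338 nm^-1

0.0338


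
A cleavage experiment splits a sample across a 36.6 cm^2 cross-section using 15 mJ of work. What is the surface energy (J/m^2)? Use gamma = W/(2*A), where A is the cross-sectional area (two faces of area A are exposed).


Convert: A = 36.6 cm^2 = 0.00366 m^2, W = 15 mJ = 0.015 J
Cleaving exposes two faces of area A, so total new surface = 2*A and gamma = W / (2*A)
gamma = 0.015 / (2 * 0.00366)
gamma = 2.049 J/m^2

2.049


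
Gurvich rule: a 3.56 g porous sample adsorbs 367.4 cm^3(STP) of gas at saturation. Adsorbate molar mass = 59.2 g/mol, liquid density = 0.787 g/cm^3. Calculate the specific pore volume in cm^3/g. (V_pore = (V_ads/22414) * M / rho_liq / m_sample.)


Moles adsorbed n = V_ads / 22414 = 367.4 / 22414 = 1.639154e-02 mol
Liquid volume V_liq = n * M / rho_liq = 1.639154e-02 * 59.2 / 0.787 = 1.23301 cm^3
Specific pore volume V_pore = V_liq / m_sample = 1.23301 / 3.56
V_pore = 0.3464 cm^3/g

0.3464


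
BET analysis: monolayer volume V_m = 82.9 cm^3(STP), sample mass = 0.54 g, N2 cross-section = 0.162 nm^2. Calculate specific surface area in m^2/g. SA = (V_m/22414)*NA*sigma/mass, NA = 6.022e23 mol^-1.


Number of moles in monolayer = V_m / 22414 = 82.9 / 22414 = 0.00369858
Number of molecules = moles * NA = 0.00369858 * 6.022e23
SA = molecules * sigma / mass
SA = (82.9 / 22414) * 6.022e23 * 0.162e-18 / 0.54
SA = 668.2 m^2/g

668.2


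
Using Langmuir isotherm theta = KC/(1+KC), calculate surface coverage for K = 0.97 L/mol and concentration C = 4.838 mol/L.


Langmuir isotherm: theta = K*C / (1 + K*C)
K*C = 0.97 * 4.838 = 4.69286
theta = 4.69286 / (1 + 4.69286) = 4.69286 / 5.69286
theta = 0.8243

0.8243


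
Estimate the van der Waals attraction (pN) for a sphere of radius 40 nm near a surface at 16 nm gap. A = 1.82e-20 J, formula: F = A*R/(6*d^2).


Convert to SI: R = 40 nm = 4e-08 m, d = 16 nm = 1.6e-08 m
F = A * R / (6 * d^2)
F = 1.82e-20 * 4e-08 / (6 * (1.6e-08)^2)
F = 4.73958e-13 N = 0.474 pN

0.474


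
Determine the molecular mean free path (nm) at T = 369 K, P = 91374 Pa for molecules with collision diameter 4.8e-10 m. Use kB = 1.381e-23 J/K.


Mean free path: lambda = kB*T / (sqrt(2) * pi * d^2 * P)
lambda = 1.381e-23 * 369 / (sqrt(2) * pi * (4.8e-10)^2 * 91374)
lambda = 5.44816e-08 m
lambda = 54.48 nm

54.48


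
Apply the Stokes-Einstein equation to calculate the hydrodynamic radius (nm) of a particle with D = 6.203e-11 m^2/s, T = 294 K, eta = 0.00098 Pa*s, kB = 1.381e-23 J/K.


Stokes-Einstein: R = kB*T / (6*pi*eta*D)
R = 1.381e-23 * 294 / (6 * pi * 0.00098 * 6.203e-11)
R = 3.54333e-09 m = 3.54 nm

3.54


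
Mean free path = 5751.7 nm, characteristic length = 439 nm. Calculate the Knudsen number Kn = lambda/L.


Knudsen number Kn = lambda / L
Kn = 5751.7 / 439
Kn = 13.1018

13.1018


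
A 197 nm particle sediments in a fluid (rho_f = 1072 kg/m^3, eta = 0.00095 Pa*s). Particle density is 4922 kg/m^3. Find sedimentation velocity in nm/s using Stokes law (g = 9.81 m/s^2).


Radius R = 197/2 nm = 9.85e-08 m
Density difference = 4922 - 1072 = 3850 kg/m^3
v = 2 * R^2 * (rho_p - rho_f) * g / (9 * eta)
v = 2 * (9.85e-08)^2 * 3850 * 9.81 / (9 * 0.00095)
v = 8.57168e-08 m/s = 85.7168 nm/s

85.7168


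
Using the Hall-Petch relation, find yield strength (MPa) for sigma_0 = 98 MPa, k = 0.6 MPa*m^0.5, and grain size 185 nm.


d = 185 nm = 1.85e-07 m
sqrt(d) = 0.0004301163
Hall-Petch contribution = k / sqrt(d) = 0.6 / 0.0004301163 = 1395.0 MPa
sigma = sigma_0 + k/sqrt(d) = 98 + 1395.0 = 1493.0 MPa

1493.0


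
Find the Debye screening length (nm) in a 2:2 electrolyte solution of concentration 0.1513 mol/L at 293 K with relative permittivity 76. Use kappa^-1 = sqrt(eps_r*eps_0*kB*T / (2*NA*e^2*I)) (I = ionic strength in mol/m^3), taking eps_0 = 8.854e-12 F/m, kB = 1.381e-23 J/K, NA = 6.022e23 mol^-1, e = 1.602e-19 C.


Ionic strength I = 0.1513 * 2^2 * 1000 = 605.2 mol/m^3
kappa^-1 = sqrt(76 * 8.854e-12 * 1.381e-23 * 293 / (2 * 6.022e23 * (1.602e-19)^2 * 605.2))
kappa^-1 = 0.382 nm

0.382


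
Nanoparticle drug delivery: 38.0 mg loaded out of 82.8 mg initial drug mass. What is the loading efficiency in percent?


Drug loading efficiency = (drug loaded / drug initial) * 100
DLE = 38.0 / 82.8 * 100
DLE = 0.4589 * 100
DLE = 45.89%

45.89


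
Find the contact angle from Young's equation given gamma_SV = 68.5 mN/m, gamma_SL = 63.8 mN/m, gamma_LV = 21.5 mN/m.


cos(theta) = (gamma_SV - gamma_SL) / gamma_LV
cos(theta) = (68.5 - 63.8) / 21.5
cos(theta) = 0.218605
theta = arccos(0.218605) = 77.37 degrees

77.37


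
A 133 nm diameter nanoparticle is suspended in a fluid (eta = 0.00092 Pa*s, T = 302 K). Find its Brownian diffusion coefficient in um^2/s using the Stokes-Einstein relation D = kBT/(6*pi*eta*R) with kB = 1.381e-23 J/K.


Radius R = 133/2 = 66.5 nm = 6.65e-08 m
D = kB*T / (6*pi*eta*R)
D = 1.381e-23 * 302 / (6 * pi * 0.00092 * 6.65e-08)
D = 3.61651e-12 m^2/s = 3.617 um^2/s

3.617


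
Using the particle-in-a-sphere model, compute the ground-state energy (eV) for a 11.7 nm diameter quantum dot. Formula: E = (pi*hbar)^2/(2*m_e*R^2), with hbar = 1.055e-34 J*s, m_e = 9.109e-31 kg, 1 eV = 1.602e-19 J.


Radius R = 11.7/2 = 5.85 nm = 5.85e-09 m
E = (pi * 1.055e-34)^2 / (2 * 9.109e-31 * (5.85e-09)^2)
E(J) = 1.76194e-21
E = E(J) / 1.602e-19 = 0.011 eV

0.011


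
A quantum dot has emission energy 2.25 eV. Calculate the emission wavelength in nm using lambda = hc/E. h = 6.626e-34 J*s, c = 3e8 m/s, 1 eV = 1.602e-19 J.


Convert energy: E = 2.25 eV = 2.25 * 1.602e-19 = 3.6045e-19 J
lambda = h*c / E = 6.626e-34 * 3e8 / 3.6045e-19
lambda = 5.51477e-07 m = 551.5 nm

551.5


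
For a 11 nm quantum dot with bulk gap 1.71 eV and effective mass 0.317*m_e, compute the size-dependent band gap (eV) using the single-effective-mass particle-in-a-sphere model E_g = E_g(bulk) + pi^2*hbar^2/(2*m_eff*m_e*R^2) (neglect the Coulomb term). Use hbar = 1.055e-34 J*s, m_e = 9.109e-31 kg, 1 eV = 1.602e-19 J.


Radius R = 11/2 nm = 5.5e-09 m
Confinement energy dE = pi^2 * hbar^2 / (2 * m_eff * m_e * R^2)
dE = pi^2 * (1.055e-34)^2 / (2 * 0.317 * 9.109e-31 * (5.5e-09)^2) J, divided by 1.602e-19 J/eV
dE = 0.0393 eV
Total band gap = E_g(bulk) + dE = 1.71 + 0.0393 = 1.7493 eV

1.7493


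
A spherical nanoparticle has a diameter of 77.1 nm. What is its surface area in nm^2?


Radius r = 77.1/2 = 38.55 nm
Surface area SA = 4 * pi * r^2
SA = 4 * pi * (38.55)^2
SA = 18674.91 nm^2

18674.91


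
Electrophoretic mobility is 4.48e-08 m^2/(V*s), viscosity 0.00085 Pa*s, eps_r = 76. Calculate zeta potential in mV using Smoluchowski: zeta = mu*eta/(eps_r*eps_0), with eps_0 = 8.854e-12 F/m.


Smoluchowski equation: zeta = mu * eta / (eps_r * eps_0)
zeta = 4.48e-08 * 0.00085 / (76 * 8.854e-12)
zeta = 0.056591 V = 56.59 mV

56.59


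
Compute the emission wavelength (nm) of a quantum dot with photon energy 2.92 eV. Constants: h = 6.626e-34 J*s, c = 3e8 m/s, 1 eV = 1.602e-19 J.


Convert energy: E = 2.92 eV = 2.92 * 1.602e-19 = 4.67784e-19 J
lambda = h*c / E = 6.626e-34 * 3e8 / 4.67784e-19
lambda = 4.2494e-07 m = 424.9 nm

424.9


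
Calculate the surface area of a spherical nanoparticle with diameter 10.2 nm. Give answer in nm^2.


Radius r = 10.2/2 = 5.1 nm
Surface area SA = 4 * pi * r^2
SA = 4 * pi * (5.1)^2
SA = 326.85 nm^2

326.85


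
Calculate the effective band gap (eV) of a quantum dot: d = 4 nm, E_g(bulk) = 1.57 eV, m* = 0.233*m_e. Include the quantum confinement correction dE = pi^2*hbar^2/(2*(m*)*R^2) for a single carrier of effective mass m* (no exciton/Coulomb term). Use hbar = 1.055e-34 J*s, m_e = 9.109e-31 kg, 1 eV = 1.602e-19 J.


Radius R = 4/2 nm = 2e-09 m
Confinement energy dE = pi^2 * hbar^2 / (2 * m_eff * m_e * R^2)
dE = pi^2 * (1.055e-34)^2 / (2 * 0.233 * 9.109e-31 * (2e-09)^2) J, divided by 1.602e-19 J/eV
dE = 0.4039 eV
Total band gap = E_g(bulk) + dE = 1.57 + 0.4039 = 1.9739 eV

1.9739


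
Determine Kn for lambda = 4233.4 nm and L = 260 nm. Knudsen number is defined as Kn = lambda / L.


Knudsen number Kn = lambda / L
Kn = 4233.4 / 260
Kn = 16.2823

16.2823


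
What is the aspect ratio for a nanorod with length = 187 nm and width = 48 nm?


Aspect ratio AR = length / diameter
AR = 187 / 48
AR = 3.9

3.9


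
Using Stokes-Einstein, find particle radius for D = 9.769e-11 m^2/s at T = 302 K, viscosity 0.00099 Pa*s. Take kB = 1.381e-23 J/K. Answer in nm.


Stokes-Einstein: R = kB*T / (6*pi*eta*D)
R = 1.381e-23 * 302 / (6 * pi * 0.00099 * 9.769e-11)
R = 2.28778e-09 m = 2.29 nm

2.29


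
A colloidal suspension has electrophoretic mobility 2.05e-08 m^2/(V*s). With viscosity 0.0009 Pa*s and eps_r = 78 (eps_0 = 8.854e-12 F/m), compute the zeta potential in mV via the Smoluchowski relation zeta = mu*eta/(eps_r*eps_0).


Smoluchowski equation: zeta = mu * eta / (eps_r * eps_0)
zeta = 2.05e-08 * 0.0009 / (78 * 8.854e-12)
zeta = 0.026715 V = 26.72 mV

26.72


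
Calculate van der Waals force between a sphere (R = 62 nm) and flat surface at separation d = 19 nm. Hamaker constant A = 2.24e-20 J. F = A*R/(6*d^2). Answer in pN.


Convert to SI: R = 62 nm = 6.2e-08 m, d = 19 nm = 1.9e-08 m
F = A * R / (6 * d^2)
F = 2.24e-20 * 6.2e-08 / (6 * (1.9e-08)^2)
F = 6.41182e-13 N = 0.641 pN

0.641


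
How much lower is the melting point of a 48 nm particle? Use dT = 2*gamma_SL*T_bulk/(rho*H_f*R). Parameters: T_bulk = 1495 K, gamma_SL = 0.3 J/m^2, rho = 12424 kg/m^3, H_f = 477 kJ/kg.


Radius R = 48/2 = 24 nm = 2.4e-08 m
Convert H_f = 477 kJ/kg = 477000 J/kg
dT = 2 * gamma_SL * T_bulk / (rho * H_f * R)
dT = 2 * 0.3 * 1495 / (12424 * 477000 * 2.4e-08)
dT = 6.3 K

6.3


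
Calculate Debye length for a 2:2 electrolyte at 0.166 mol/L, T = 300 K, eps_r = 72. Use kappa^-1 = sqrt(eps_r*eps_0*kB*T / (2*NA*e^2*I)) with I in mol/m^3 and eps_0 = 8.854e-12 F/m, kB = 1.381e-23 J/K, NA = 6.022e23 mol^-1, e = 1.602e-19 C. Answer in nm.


Ionic strength I = 0.166 * 2^2 * 1000 = 664 mol/m^3
kappa^-1 = sqrt(72 * 8.854e-12 * 1.381e-23 * 300 / (2 * 6.022e23 * (1.602e-19)^2 * 664))
kappa^-1 = 0.359 nm

0.359


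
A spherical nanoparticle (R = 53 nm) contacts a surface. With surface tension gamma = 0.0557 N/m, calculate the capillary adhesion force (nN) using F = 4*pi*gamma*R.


Convert radius: R = 53 nm = 5.3e-08 m
F = 4 * pi * gamma * R
F = 4 * pi * 0.0557 * 5.3e-08
F = 3.70972e-08 N = 37.0972 nN

37.0972


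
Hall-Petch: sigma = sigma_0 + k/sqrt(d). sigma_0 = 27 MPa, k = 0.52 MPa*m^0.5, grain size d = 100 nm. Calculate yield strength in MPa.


d = 100 nm = 1e-07 m
sqrt(d) = 0.0003162278
Hall-Petch contribution = k / sqrt(d) = 0.52 / 0.0003162278 = 1644.4 MPa
sigma = sigma_0 + k/sqrt(d) = 27 + 1644.4 = 1671.4 MPa

1671.4


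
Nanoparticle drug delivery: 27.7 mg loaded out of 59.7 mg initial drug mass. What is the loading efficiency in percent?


Drug loading efficiency = (drug loaded / drug initial) * 100
DLE = 27.7 / 59.7 * 100
DLE = 0.464 * 100
DLE = 46.4%

46.4


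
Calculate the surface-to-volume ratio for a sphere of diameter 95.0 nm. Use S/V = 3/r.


Radius r = 95.0/2 = 47.5 nm
S/V = 3 / r = 3 / 47.5
S/V = 0.0632 nm^-1

0.0632


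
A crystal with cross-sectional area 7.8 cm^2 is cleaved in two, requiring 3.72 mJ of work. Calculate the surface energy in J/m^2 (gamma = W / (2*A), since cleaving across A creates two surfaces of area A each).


Convert: A = 7.8 cm^2 = 0.00078 m^2, W = 3.72 mJ = 0.00372 J
Cleaving exposes two faces of area A, so total new surface = 2*A and gamma = W / (2*A)
gamma = 0.00372 / (2 * 0.00078)
gamma = 2.385 J/m^2

2.385


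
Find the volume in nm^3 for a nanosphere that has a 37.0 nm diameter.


Radius r = 37.0/2 = 18.5 nm
Volume V = (4/3) * pi * r^3
V = (4/3) * pi * (18.5)^3
V = 26521.85 nm^3

26521.85


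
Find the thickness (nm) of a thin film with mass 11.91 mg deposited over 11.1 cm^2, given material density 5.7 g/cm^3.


Convert: m = 11.91 mg = 1.1910e-05 kg, A = 11.1 cm^2 = 1.1100e-03 m^2, rho = 5.7 g/cm^3 = 5700 kg/m^3
t = m / (A * rho)
t = 1.1910e-05 / (1.1100e-03 * 5700)
t = 1.8824e-06 m = 1882.4 nm

1882.4


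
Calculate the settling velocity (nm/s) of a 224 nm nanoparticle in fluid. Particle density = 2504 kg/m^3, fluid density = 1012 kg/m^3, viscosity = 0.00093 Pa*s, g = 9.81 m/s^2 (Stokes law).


Radius R = 224/2 nm = 1.12e-07 m
Density difference = 2504 - 1012 = 1492 kg/m^3
v = 2 * R^2 * (rho_p - rho_f) * g / (9 * eta)
v = 2 * (1.12e-07)^2 * 1492 * 9.81 / (9 * 0.00093)
v = 4.38711e-08 m/s = 43.8711 nm/s

43.8711


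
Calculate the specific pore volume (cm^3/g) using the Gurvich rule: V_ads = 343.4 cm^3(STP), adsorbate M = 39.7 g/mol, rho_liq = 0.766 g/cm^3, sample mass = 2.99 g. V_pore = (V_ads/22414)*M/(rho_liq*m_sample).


Moles adsorbed n = V_ads / 22414 = 343.4 / 22414 = 1.532078e-02 mol
Liquid volume V_liq = n * M / rho_liq = 1.532078e-02 * 39.7 / 0.766 = 0.79404 cm^3
Specific pore volume V_pore = V_liq / m_sample = 0.79404 / 2.99
V_pore = 0.2656 cm^3/g

0.2656


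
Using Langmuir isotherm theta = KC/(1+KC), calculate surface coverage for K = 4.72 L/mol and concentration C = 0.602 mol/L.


Langmuir isotherm: theta = K*C / (1 + K*C)
K*C = 4.72 * 0.602 = 2.84144
theta = 2.84144 / (1 + 2.84144) = 2.84144 / 3.84144
theta = 0.7397

0.7397


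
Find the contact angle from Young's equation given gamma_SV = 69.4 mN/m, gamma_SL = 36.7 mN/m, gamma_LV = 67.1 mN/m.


cos(theta) = (gamma_SV - gamma_SL) / gamma_LV
cos(theta) = (69.4 - 36.7) / 67.1
cos(theta) = 0.487332
theta = arccos(0.487332) = 60.83 degrees

60.83


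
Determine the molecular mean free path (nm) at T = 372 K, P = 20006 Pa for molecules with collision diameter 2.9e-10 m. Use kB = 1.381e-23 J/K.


Mean free path: lambda = kB*T / (sqrt(2) * pi * d^2 * P)
lambda = 1.381e-23 * 372 / (sqrt(2) * pi * (2.9e-10)^2 * 20006)
lambda = 6.87251e-07 m
lambda = 687.25 nm

687.25


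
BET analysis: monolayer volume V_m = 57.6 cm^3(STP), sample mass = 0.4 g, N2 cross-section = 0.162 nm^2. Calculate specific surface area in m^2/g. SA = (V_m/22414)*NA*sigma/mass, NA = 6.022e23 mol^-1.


Number of moles in monolayer = V_m / 22414 = 57.6 / 22414 = 0.00256982
Number of molecules = moles * NA = 0.00256982 * 6.022e23
SA = molecules * sigma / mass
SA = (57.6 / 22414) * 6.022e23 * 0.162e-18 / 0.4
SA = 626.8 m^2/g

626.8


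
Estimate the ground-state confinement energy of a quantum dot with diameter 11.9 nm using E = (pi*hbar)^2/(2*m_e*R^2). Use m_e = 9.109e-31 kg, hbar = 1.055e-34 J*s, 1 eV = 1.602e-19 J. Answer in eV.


Radius R = 11.9/2 = 5.95 nm = 5.95e-09 m
E = (pi * 1.055e-34)^2 / (2 * 9.109e-31 * (5.95e-09)^2)
E(J) = 1.70322e-21
E = E(J) / 1.602e-19 = 0.0106 eV

0.0106


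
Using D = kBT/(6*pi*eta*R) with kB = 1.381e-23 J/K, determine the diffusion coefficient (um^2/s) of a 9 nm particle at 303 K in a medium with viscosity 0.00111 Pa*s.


Radius R = 9/2 = 4.5 nm = 4.5e-09 m
D = kB*T / (6*pi*eta*R)
D = 1.381e-23 * 303 / (6 * pi * 0.00111 * 4.5e-09)
D = 4.44426e-11 m^2/s = 44.443 um^2/s

44.443


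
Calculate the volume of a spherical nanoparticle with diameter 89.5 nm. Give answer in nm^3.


Radius r = 89.5/2 = 44.75 nm
Volume V = (4/3) * pi * r^3
V = (4/3) * pi * (44.75)^3
V = 375377.06 nm^3

375377.06


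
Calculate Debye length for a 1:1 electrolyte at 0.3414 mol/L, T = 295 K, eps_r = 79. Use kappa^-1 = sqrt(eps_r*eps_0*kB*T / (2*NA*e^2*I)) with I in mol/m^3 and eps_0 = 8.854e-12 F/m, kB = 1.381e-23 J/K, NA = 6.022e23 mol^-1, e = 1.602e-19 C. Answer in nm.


Ionic strength I = 0.3414 * 1^2 * 1000 = 341.4 mol/m^3
kappa^-1 = sqrt(79 * 8.854e-12 * 1.381e-23 * 295 / (2 * 6.022e23 * (1.602e-19)^2 * 341.4))
kappa^-1 = 0.52 nm

0.52


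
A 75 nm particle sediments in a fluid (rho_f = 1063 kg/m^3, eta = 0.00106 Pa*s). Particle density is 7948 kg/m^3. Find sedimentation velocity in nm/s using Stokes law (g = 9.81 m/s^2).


Radius R = 75/2 nm = 3.75e-08 m
Density difference = 7948 - 1063 = 6885 kg/m^3
v = 2 * R^2 * (rho_p - rho_f) * g / (9 * eta)
v = 2 * (3.75e-08)^2 * 6885 * 9.81 / (9 * 0.00106)
v = 1.99121e-08 m/s = 19.9121 nm/s

19.9121


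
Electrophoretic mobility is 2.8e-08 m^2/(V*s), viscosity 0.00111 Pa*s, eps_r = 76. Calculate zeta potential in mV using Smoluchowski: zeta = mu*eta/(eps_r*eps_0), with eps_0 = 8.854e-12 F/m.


Smoluchowski equation: zeta = mu * eta / (eps_r * eps_0)
zeta = 2.8e-08 * 0.00111 / (76 * 8.854e-12)
zeta = 0.046188 V = 46.19 mV

46.19


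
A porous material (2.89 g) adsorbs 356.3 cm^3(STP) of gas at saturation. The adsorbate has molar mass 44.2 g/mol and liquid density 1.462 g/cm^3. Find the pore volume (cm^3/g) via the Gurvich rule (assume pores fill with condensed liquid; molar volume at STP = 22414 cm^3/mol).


Moles adsorbed n = V_ads / 22414 = 356.3 / 22414 = 1.589631e-02 mol
Liquid volume V_liq = n * M / rho_liq = 1.589631e-02 * 44.2 / 1.462 = 0.48059 cm^3
Specific pore volume V_pore = V_liq / m_sample = 0.48059 / 2.89
V_pore = 0.1663 cm^3/g

0.1663


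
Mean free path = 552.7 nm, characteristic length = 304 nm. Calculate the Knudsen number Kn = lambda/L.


Knudsen number Kn = lambda / L
Kn = 552.7 / 304
Kn = 1.8181

1.8181


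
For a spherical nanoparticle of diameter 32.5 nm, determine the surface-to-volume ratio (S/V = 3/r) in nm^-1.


Radius r = 32.5/2 = 16.25 nm
S/V = 3 / r = 3 / 16.25
S/V = 0.1846 nm^-1

0.1846


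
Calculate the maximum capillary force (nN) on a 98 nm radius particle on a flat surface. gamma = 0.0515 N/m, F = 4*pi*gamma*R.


Convert radius: R = 98 nm = 9.8e-08 m
F = 4 * pi * gamma * R
F = 4 * pi * 0.0515 * 9.8e-08
F = 6.34225e-08 N = 63.4225 nN

63.4225


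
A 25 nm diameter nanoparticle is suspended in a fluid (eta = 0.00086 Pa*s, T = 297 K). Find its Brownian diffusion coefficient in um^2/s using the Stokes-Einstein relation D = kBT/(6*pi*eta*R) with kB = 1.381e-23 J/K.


Radius R = 25/2 = 12.5 nm = 1.25e-08 m
D = kB*T / (6*pi*eta*R)
D = 1.381e-23 * 297 / (6 * pi * 0.00086 * 1.25e-08)
D = 2.02414e-11 m^2/s = 20.241 um^2/s

20.241


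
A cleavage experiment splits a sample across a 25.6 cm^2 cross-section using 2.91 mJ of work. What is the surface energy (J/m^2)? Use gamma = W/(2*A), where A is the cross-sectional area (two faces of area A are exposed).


Convert: A = 25.6 cm^2 = 0.00256 m^2, W = 2.91 mJ = 0.00291 J
Cleaving exposes two faces of area A, so total new surface = 2*A and gamma = W / (2*A)
gamma = 0.00291 / (2 * 0.00256)
gamma = 0.568 J/m^2

0.568


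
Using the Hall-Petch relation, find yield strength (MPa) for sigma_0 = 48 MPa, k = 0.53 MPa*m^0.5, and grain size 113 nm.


d = 113 nm = 1.13e-07 m
sqrt(d) = 0.0003361547
Hall-Petch contribution = k / sqrt(d) = 0.53 / 0.0003361547 = 1576.7 MPa
sigma = sigma_0 + k/sqrt(d) = 48 + 1576.7 = 1624.7 MPa

1624.7


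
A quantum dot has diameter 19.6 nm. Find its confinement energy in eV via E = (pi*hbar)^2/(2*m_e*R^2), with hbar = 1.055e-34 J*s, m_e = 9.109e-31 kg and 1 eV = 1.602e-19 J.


Radius R = 19.6/2 = 9.8 nm = 9.8e-09 m
E = (pi * 1.055e-34)^2 / (2 * 9.109e-31 * (9.8e-09)^2)
E(J) = 6.27844e-22
E = E(J) / 1.602e-19 = 0.0039 eV

0.0039


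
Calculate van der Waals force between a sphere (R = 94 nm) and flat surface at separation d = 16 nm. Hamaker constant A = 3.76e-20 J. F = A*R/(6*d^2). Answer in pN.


Convert to SI: R = 94 nm = 9.4e-08 m, d = 16 nm = 1.6e-08 m
F = A * R / (6 * d^2)
F = 3.76e-20 * 9.4e-08 / (6 * (1.6e-08)^2)
F = 2.30104e-12 N = 2.301 pN

2.301


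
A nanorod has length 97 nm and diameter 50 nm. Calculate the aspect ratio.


Aspect ratio AR = length / diameter
AR = 97 / 50
AR = 1.94

1.94


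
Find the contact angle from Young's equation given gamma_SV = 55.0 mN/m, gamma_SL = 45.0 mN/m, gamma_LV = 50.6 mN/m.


cos(theta) = (gamma_SV - gamma_SL) / gamma_LV
cos(theta) = (55.0 - 45.0) / 50.6
cos(theta) = 0.197628
theta = arccos(0.197628) = 78.6 degrees

78.6


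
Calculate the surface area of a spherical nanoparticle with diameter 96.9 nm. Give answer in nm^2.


Radius r = 96.9/2 = 48.45 nm
Surface area SA = 4 * pi * r^2
SA = 4 * pi * (48.45)^2
SA = 29498.33 nm^2

29498.33


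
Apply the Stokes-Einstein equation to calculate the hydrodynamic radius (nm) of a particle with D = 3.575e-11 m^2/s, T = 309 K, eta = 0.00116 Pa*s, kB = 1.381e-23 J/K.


Stokes-Einstein: R = kB*T / (6*pi*eta*D)
R = 1.381e-23 * 309 / (6 * pi * 0.00116 * 3.575e-11)
R = 5.45905e-09 m = 5.46 nm

5.46


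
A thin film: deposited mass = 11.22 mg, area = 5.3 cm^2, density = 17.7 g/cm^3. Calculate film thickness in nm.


Convert: m = 11.22 mg = 1.1220e-05 kg, A = 5.3 cm^2 = 5.3000e-04 m^2, rho = 17.7 g/cm^3 = 17700 kg/m^3
t = m / (A * rho)
t = 1.1220e-05 / (5.3000e-04 * 17700)
t = 1.1960e-06 m = 1196.0 nm

1196.0


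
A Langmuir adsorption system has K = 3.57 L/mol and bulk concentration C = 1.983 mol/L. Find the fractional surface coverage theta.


Langmuir isotherm: theta = K*C / (1 + K*C)
K*C = 3.57 * 1.983 = 7.07931
theta = 7.07931 / (1 + 7.07931) = 7.07931 / 8.07931
theta = 0.8762

0.8762


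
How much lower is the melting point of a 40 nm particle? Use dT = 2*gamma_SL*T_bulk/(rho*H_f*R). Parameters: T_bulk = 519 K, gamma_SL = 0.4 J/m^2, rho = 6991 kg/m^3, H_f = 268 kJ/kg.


Radius R = 40/2 = 20 nm = 2e-08 m
Convert H_f = 268 kJ/kg = 268000 J/kg
dT = 2 * gamma_SL * T_bulk / (rho * H_f * R)
dT = 2 * 0.4 * 519 / (6991 * 268000 * 2e-08)
dT = 11.1 K

11.1


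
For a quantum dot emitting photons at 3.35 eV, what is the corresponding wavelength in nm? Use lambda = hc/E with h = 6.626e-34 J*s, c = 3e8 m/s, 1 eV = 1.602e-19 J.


Convert energy: E = 3.35 eV = 3.35 * 1.602e-19 = 5.3667e-19 J
lambda = h*c / E = 6.626e-34 * 3e8 / 5.3667e-19
lambda = 3.70395e-07 m = 370.4 nm

370.4


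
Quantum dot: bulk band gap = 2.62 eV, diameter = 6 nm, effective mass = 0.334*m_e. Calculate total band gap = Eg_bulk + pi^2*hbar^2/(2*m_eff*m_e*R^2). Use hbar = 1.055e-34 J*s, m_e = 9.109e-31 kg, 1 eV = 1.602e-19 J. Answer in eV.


Radius R = 6/2 nm = 3e-09 m
Confinement energy dE = pi^2 * hbar^2 / (2 * m_eff * m_e * R^2)
dE = pi^2 * (1.055e-34)^2 / (2 * 0.334 * 9.109e-31 * (3e-09)^2) J, divided by 1.602e-19 J/eV
dE = 0.1252 eV
Total band gap = E_g(bulk) + dE = 2.62 + 0.1252 = 2.7452 eV

2.7452


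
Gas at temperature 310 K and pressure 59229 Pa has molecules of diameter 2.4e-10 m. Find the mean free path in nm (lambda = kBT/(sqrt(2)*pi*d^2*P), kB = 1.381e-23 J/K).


Mean free path: lambda = kB*T / (sqrt(2) * pi * d^2 * P)
lambda = 1.381e-23 * 310 / (sqrt(2) * pi * (2.4e-10)^2 * 59229)
lambda = 2.82445e-07 m
lambda = 282.44 nm

282.44


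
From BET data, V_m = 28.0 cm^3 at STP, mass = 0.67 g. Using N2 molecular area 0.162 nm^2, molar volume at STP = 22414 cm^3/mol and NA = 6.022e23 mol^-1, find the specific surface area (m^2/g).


Number of moles in monolayer = V_m / 22414 = 28.0 / 22414 = 0.00124922
Number of molecules = moles * NA = 0.00124922 * 6.022e23
SA = molecules * sigma / mass
SA = (28.0 / 22414) * 6.022e23 * 0.162e-18 / 0.67
SA = 181.9 m^2/g

181.9


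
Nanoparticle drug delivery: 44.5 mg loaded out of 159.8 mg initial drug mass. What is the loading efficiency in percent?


Drug loading efficiency = (drug loaded / drug initial) * 100
DLE = 44.5 / 159.8 * 100
DLE = 0.2785 * 100
DLE = 27.85%

27.85


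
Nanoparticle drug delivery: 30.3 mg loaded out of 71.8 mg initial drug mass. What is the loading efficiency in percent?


Drug loading efficiency = (drug loaded / drug initial) * 100
DLE = 30.3 / 71.8 * 100
DLE = 0.422 * 100
DLE = 42.2%

42.2


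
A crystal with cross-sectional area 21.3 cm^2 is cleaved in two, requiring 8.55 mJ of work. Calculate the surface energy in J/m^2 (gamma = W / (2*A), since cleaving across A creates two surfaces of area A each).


Convert: A = 21.3 cm^2 = 0.00213 m^2, W = 8.55 mJ = 0.00855 J
Cleaving exposes two faces of area A, so total new surface = 2*A and gamma = W / (2*A)
gamma = 0.00855 / (2 * 0.00213)
gamma = 2.007 J/m^2

2.007


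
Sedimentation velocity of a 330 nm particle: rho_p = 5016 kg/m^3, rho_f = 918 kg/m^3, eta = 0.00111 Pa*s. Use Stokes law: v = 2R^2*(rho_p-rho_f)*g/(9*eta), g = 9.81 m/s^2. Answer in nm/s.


Radius R = 330/2 nm = 1.65e-07 m
Density difference = 5016 - 918 = 4098 kg/m^3
v = 2 * R^2 * (rho_p - rho_f) * g / (9 * eta)
v = 2 * (1.65e-07)^2 * 4098 * 9.81 / (9 * 0.00111)
v = 2.19116e-07 m/s = 219.1156 nm/s

219.1156


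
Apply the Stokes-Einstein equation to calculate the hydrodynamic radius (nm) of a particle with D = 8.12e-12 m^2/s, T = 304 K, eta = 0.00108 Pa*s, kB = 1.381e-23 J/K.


Stokes-Einstein: R = kB*T / (6*pi*eta*D)
R = 1.381e-23 * 304 / (6 * pi * 0.00108 * 8.12e-12)
R = 2.53972e-08 m = 25.4 nm

25.4


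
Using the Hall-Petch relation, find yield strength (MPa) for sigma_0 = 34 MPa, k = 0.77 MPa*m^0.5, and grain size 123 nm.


d = 123 nm = 1.23e-07 m
sqrt(d) = 0.0003507136
Hall-Petch contribution = k / sqrt(d) = 0.77 / 0.0003507136 = 2195.5 MPa
sigma = sigma_0 + k/sqrt(d) = 34 + 2195.5 = 2229.5 MPa

2229.5


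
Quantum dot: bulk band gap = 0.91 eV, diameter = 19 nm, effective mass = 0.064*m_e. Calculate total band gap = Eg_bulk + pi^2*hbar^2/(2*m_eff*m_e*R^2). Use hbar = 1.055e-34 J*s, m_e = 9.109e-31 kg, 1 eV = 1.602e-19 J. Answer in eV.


Radius R = 19/2 nm = 9.5e-09 m
Confinement energy dE = pi^2 * hbar^2 / (2 * m_eff * m_e * R^2)
dE = pi^2 * (1.055e-34)^2 / (2 * 0.064 * 9.109e-31 * (9.5e-09)^2) J, divided by 1.602e-19 J/eV
dE = 0.0652 eV
Total band gap = E_g(bulk) + dE = 0.91 + 0.0652 = 0.9752 eV

0.9752


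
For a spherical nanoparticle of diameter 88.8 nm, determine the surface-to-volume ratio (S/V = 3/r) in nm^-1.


Radius r = 88.8/2 = 44.4 nm
S/V = 3 / r = 3 / 44.4
S/V = 0.0676 nm^-1

0.0676


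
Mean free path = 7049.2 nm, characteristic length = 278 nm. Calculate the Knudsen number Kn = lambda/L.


Knudsen number Kn = lambda / L
Kn = 7049.2 / 278
Kn = 25.3568

25.3568


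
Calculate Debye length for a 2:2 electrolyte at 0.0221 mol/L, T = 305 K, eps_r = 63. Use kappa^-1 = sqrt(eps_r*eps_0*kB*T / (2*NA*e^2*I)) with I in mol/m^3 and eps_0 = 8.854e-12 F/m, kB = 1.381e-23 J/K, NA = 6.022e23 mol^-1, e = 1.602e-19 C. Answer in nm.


Ionic strength I = 0.0221 * 2^2 * 1000 = 88.4 mol/m^3
kappa^-1 = sqrt(63 * 8.854e-12 * 1.381e-23 * 305 / (2 * 6.022e23 * (1.602e-19)^2 * 88.4))
kappa^-1 = 0.927 nm

0.927


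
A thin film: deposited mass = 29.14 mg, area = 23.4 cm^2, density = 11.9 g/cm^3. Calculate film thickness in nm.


Convert: m = 29.14 mg = 2.9140e-05 kg, A = 23.4 cm^2 = 2.3400e-03 m^2, rho = 11.9 g/cm^3 = 11900 kg/m^3
t = m / (A * rho)
t = 2.9140e-05 / (2.3400e-03 * 11900)
t = 1.0465e-06 m = 1046.5 nm

1046.5


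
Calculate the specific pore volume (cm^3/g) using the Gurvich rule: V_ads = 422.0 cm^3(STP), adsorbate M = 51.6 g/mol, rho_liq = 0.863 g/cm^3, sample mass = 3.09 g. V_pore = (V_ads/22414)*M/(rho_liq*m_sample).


Moles adsorbed n = V_ads / 22414 = 422.0 / 22414 = 1.882752e-02 mol
Liquid volume V_liq = n * M / rho_liq = 1.882752e-02 * 51.6 / 0.863 = 1.12572 cm^3
Specific pore volume V_pore = V_liq / m_sample = 1.12572 / 3.09
V_pore = 0.3643 cm^3/g

0.3643


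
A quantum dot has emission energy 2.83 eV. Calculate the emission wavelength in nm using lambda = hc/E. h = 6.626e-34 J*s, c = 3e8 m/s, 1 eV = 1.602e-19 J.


Convert energy: E = 2.83 eV = 2.83 * 1.602e-19 = 4.53366e-19 J
lambda = h*c / E = 6.626e-34 * 3e8 / 4.53366e-19
lambda = 4.38454e-07 m = 438.5 nm

438.5


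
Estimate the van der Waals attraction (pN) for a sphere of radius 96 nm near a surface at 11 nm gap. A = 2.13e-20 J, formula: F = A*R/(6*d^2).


Convert to SI: R = 96 nm = 9.6e-08 m, d = 11 nm = 1.1e-08 m
F = A * R / (6 * d^2)
F = 2.13e-20 * 9.6e-08 / (6 * (1.1e-08)^2)
F = 2.81653e-12 N = 2.817 pN

2.817


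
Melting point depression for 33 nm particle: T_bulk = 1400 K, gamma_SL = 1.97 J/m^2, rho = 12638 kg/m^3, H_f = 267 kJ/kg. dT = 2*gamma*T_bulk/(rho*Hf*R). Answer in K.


Radius R = 33/2 = 16.5 nm = 1.65e-08 m
Convert H_f = 267 kJ/kg = 267000 J/kg
dT = 2 * gamma_SL * T_bulk / (rho * H_f * R)
dT = 2 * 1.97 * 1400 / (12638 * 267000 * 1.65e-08)
dT = 99.1 K

99.1


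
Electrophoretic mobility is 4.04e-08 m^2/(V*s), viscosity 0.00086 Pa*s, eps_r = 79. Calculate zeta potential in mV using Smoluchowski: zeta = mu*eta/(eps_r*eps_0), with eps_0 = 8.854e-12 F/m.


Smoluchowski equation: zeta = mu * eta / (eps_r * eps_0)
zeta = 4.04e-08 * 0.00086 / (79 * 8.854e-12)
zeta = 0.049672 V = 49.67 mV

49.67


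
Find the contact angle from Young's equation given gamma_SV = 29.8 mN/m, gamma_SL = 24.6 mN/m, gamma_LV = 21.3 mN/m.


cos(theta) = (gamma_SV - gamma_SL) / gamma_LV
cos(theta) = (29.8 - 24.6) / 21.3
cos(theta) = 0.244131
theta = arccos(0.244131) = 75.87 degrees

75.87


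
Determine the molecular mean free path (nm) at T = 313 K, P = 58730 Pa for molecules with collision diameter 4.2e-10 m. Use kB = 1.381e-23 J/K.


Mean free path: lambda = kB*T / (sqrt(2) * pi * d^2 * P)
lambda = 1.381e-23 * 313 / (sqrt(2) * pi * (4.2e-10)^2 * 58730)
lambda = 9.39106e-08 m
lambda = 93.91 nm

93.91


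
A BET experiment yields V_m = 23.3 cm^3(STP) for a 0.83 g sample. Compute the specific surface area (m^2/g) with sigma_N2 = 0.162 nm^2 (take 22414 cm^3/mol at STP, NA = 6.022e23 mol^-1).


Number of moles in monolayer = V_m / 22414 = 23.3 / 22414 = 0.00103953
Number of molecules = moles * NA = 0.00103953 * 6.022e23
SA = molecules * sigma / mass
SA = (23.3 / 22414) * 6.022e23 * 0.162e-18 / 0.83
SA = 122.2 m^2/g

122.2


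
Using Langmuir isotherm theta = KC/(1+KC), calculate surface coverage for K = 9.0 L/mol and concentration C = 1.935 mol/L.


Langmuir isotherm: theta = K*C / (1 + K*C)
K*C = 9.0 * 1.935 = 17.415
theta = 17.415 / (1 + 17.415) = 17.415 / 18.415
theta = 0.9457

0.9457


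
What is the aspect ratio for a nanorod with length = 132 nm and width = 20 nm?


Aspect ratio AR = length / diameter
AR = 132 / 20
AR = 6.6

6.6


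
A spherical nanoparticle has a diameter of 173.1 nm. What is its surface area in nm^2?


Radius r = 173.1/2 = 86.55 nm
Surface area SA = 4 * pi * r^2
SA = 4 * pi * (86.55)^2
SA = 94133.46 nm^2

94133.46


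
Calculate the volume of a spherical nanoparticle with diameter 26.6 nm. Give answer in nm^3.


Radius r = 26.6/2 = 13.3 nm
Volume V = (4/3) * pi * r^3
V = (4/3) * pi * (13.3)^3
V = 9854.7 nm^3

9854.7


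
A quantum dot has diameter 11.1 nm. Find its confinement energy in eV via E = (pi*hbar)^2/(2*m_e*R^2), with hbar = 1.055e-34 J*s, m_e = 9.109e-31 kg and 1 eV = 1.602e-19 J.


Radius R = 11.1/2 = 5.55 nm = 5.55e-09 m
E = (pi * 1.055e-34)^2 / (2 * 9.109e-31 * (5.55e-09)^2)
E(J) = 1.95757e-21
E = E(J) / 1.602e-19 = 0.0122 eV

0.0122


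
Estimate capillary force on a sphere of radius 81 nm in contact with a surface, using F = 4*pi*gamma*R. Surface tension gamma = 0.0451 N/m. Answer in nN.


Convert radius: R = 81 nm = 8.1e-08 m
F = 4 * pi * gamma * R
F = 4 * pi * 0.0451 * 8.1e-08
F = 4.59062e-08 N = 45.9062 nN

45.9062


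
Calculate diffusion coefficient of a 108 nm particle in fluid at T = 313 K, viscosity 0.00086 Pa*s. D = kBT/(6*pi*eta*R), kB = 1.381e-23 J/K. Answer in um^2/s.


Radius R = 108/2 = 54 nm = 5.4e-08 m
D = kB*T / (6*pi*eta*R)
D = 1.381e-23 * 313 / (6 * pi * 0.00086 * 5.4e-08)
D = 4.93793e-12 m^2/s = 4.938 um^2/s

4.938


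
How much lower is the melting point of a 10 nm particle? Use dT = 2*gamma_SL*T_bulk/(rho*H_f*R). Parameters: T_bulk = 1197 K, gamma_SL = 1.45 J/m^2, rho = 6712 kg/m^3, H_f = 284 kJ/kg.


Radius R = 10/2 = 5 nm = 5e-09 m
Convert H_f = 284 kJ/kg = 284000 J/kg
dT = 2 * gamma_SL * T_bulk / (rho * H_f * R)
dT = 2 * 1.45 * 1197 / (6712 * 284000 * 5e-09)
dT = 364.2 K

364.2


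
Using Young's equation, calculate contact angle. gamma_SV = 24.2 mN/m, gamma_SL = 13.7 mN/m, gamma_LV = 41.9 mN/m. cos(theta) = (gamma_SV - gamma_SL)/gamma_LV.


cos(theta) = (gamma_SV - gamma_SL) / gamma_LV
cos(theta) = (24.2 - 13.7) / 41.9
cos(theta) = 0.250597
theta = arccos(0.250597) = 75.49 degrees

75.49


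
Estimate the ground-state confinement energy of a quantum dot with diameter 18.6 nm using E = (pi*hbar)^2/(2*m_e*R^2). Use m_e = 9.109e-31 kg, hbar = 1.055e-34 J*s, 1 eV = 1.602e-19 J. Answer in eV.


Radius R = 18.6/2 = 9.3 nm = 9.3e-09 m
E = (pi * 1.055e-34)^2 / (2 * 9.109e-31 * (9.3e-09)^2)
E(J) = 6.97169e-22
E = E(J) / 1.602e-19 = 0.0044 eV

0.0044


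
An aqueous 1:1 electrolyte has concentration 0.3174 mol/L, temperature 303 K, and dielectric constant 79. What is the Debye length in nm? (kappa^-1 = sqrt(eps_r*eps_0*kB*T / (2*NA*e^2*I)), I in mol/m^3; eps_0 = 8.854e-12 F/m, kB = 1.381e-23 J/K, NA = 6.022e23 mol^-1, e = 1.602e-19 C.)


Ionic strength I = 0.3174 * 1^2 * 1000 = 317.4 mol/m^3
kappa^-1 = sqrt(79 * 8.854e-12 * 1.381e-23 * 303 / (2 * 6.022e23 * (1.602e-19)^2 * 317.4))
kappa^-1 = 0.546 nm

0.546


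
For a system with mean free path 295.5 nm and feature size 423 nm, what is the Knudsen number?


Knudsen number Kn = lambda / L
Kn = 295.5 / 423
Kn = 0.6986

0.6986


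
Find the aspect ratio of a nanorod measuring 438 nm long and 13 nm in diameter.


Aspect ratio AR = length / diameter
AR = 438 / 13
AR = 33.69

33.69


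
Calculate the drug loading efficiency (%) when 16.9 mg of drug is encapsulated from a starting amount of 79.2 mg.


Drug loading efficiency = (drug loaded / drug initial) * 100
DLE = 16.9 / 79.2 * 100
DLE = 0.2134 * 100
DLE = 21.34%

21.34


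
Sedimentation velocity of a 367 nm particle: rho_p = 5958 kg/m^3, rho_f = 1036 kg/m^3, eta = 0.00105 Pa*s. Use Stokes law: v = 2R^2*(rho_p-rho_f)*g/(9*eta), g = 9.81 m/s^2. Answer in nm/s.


Radius R = 367/2 nm = 1.835e-07 m
Density difference = 5958 - 1036 = 4922 kg/m^3
v = 2 * R^2 * (rho_p - rho_f) * g / (9 * eta)
v = 2 * (1.835e-07)^2 * 4922 * 9.81 / (9 * 0.00105)
v = 3.44097e-07 m/s = 344.097 nm/s

344.097


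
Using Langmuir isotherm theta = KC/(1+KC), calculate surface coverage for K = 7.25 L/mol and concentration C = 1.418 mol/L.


Langmuir isotherm: theta = K*C / (1 + K*C)
K*C = 7.25 * 1.418 = 10.2805
theta = 10.2805 / (1 + 10.2805) = 10.2805 / 11.2805
theta = 0.9114

0.9114


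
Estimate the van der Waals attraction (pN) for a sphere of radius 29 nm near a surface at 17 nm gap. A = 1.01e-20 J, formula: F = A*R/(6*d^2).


Convert to SI: R = 29 nm = 2.9e-08 m, d = 17 nm = 1.7e-08 m
F = A * R / (6 * d^2)
F = 1.01e-20 * 2.9e-08 / (6 * (1.7e-08)^2)
F = 1.68916e-13 N = 0.169 pN

0.169


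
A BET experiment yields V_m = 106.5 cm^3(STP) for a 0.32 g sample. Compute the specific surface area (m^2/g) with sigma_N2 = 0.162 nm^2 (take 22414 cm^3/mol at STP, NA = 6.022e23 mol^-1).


Number of moles in monolayer = V_m / 22414 = 106.5 / 22414 = 0.00475149
Number of molecules = moles * NA = 0.00475149 * 6.022e23
SA = molecules * sigma / mass
SA = (106.5 / 22414) * 6.022e23 * 0.162e-18 / 0.32
SA = 1448.6 m^2/g

1448.6


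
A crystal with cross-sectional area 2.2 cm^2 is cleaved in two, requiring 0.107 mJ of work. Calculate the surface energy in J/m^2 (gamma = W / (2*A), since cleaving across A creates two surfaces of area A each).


Convert: A = 2.2 cm^2 = 0.00022 m^2, W = 0.107 mJ = 0.000107 J
Cleaving exposes two faces of area A, so total new surface = 2*A and gamma = W / (2*A)
gamma = 0.000107 / (2 * 0.00022)
gamma = 0.243 J/m^2

0.243


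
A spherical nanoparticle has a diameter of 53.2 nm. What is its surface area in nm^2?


Radius r = 53.2/2 = 26.6 nm
Surface area SA = 4 * pi * r^2
SA = 4 * pi * (26.6)^2
SA = 8891.46 nm^2

8891.46


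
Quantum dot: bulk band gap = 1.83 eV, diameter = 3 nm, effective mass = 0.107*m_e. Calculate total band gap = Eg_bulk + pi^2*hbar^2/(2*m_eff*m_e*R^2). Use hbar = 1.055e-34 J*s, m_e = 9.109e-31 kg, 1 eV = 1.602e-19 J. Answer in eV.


Radius R = 3/2 nm = 1.5e-09 m
Confinement energy dE = pi^2 * hbar^2 / (2 * m_eff * m_e * R^2)
dE = pi^2 * (1.055e-34)^2 / (2 * 0.107 * 9.109e-31 * (1.5e-09)^2) J, divided by 1.602e-19 J/eV
dE = 1.5634 eV
Total band gap = E_g(bulk) + dE = 1.83 + 1.5634 = 3.3934 eV

3.3934


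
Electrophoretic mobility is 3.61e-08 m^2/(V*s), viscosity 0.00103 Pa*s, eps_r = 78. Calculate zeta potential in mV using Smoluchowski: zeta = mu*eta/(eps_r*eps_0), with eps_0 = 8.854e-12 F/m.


Smoluchowski equation: zeta = mu * eta / (eps_r * eps_0)
zeta = 3.61e-08 * 0.00103 / (78 * 8.854e-12)
zeta = 0.053841 V = 53.84 mV

53.84


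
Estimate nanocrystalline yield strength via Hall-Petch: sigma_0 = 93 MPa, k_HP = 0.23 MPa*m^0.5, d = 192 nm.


d = 192 nm = 1.92e-07 m
sqrt(d) = 0.000438178
Hall-Petch contribution = k / sqrt(d) = 0.23 / 0.000438178 = 524.9 MPa
sigma = sigma_0 + k/sqrt(d) = 93 + 524.9 = 617.9 MPa

617.9


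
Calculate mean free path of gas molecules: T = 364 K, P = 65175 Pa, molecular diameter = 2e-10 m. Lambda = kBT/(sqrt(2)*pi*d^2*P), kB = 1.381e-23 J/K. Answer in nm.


Mean free path: lambda = kB*T / (sqrt(2) * pi * d^2 * P)
lambda = 1.381e-23 * 364 / (sqrt(2) * pi * (2e-10)^2 * 65175)
lambda = 4.33999e-07 m
lambda = 434.0 nm

434.0


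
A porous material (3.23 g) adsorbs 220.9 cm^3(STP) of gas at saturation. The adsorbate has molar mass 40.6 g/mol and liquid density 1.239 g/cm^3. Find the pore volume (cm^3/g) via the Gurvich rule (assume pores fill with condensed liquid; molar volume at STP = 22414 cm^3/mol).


Moles adsorbed n = V_ads / 22414 = 220.9 / 22414 = 9.855447e-03 mol
Liquid volume V_liq = n * M / rho_liq = 9.855447e-03 * 40.6 / 1.239 = 0.32295 cm^3
Specific pore volume V_pore = V_liq / m_sample = 0.32295 / 3.23
V_pore = 0.1 cm^3/g

0.1


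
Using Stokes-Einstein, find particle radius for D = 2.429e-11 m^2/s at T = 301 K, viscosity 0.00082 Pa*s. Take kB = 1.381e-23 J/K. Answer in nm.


Stokes-Einstein: R = kB*T / (6*pi*eta*D)
R = 1.381e-23 * 301 / (6 * pi * 0.00082 * 2.429e-11)
R = 1.10718e-08 m = 11.07 nm

11.07


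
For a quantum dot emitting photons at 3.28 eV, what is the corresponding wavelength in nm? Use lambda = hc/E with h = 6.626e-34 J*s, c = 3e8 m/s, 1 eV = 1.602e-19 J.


Convert energy: E = 3.28 eV = 3.28 * 1.602e-19 = 5.25456e-19 J
lambda = h*c / E = 6.626e-34 * 3e8 / 5.25456e-19
lambda = 3.783e-07 m = 378.3 nm

378.3


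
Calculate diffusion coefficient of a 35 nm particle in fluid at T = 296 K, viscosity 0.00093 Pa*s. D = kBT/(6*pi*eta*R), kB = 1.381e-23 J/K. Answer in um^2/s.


Radius R = 35/2 = 17.5 nm = 1.75e-08 m
D = kB*T / (6*pi*eta*R)
D = 1.381e-23 * 296 / (6 * pi * 0.00093 * 1.75e-08)
D = 1.33249e-11 m^2/s = 13.325 um^2/s

13.325


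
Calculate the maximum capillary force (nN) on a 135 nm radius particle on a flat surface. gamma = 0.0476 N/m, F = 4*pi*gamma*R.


Convert radius: R = 135 nm = 1.35e-07 m
F = 4 * pi * gamma * R
F = 4 * pi * 0.0476 * 1.35e-07
F = 8.07515e-08 N = 80.7515 nN

80.7515


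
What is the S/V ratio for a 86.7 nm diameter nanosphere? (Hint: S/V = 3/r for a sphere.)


Radius r = 86.7/2 = 43.35 nm
S/V = 3 / r = 3 / 43.35
S/V = 0.0692 nm^-1

0.0692


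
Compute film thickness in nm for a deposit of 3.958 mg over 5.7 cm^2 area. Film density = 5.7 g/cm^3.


Convert: m = 3.958 mg = 3.9580e-06 kg, A = 5.7 cm^2 = 5.7000e-04 m^2, rho = 5.7 g/cm^3 = 5700 kg/m^3
t = m / (A * rho)
t = 3.9580e-06 / (5.7000e-04 * 5700)
t = 1.2182e-06 m = 1218.2 nm

1218.2
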